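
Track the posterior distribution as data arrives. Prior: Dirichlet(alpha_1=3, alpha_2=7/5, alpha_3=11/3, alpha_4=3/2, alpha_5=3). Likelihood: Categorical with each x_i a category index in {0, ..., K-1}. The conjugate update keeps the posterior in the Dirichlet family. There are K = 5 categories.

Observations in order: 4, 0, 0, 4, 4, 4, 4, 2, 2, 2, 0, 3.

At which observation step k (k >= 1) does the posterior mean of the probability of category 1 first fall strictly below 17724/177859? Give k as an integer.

obs 1: x=4 → posterior Dirichlet(3, 7/5, 11/3, 3/2, 4)
obs 2: x=0 → posterior Dirichlet(4, 7/5, 11/3, 3/2, 4)
obs 3: x=0 → posterior Dirichlet(5, 7/5, 11/3, 3/2, 4)
obs 4: x=4 → posterior Dirichlet(5, 7/5, 11/3, 3/2, 5)
obs 5: x=4 → posterior Dirichlet(5, 7/5, 11/3, 3/2, 6)
obs 6: x=4 → posterior Dirichlet(5, 7/5, 11/3, 3/2, 7)
obs 7: x=4 → posterior Dirichlet(5, 7/5, 11/3, 3/2, 8)
obs 8: x=2 → posterior Dirichlet(5, 7/5, 14/3, 3/2, 8)
obs 9: x=2 → posterior Dirichlet(5, 7/5, 17/3, 3/2, 8)
obs 10: x=2 → posterior Dirichlet(5, 7/5, 20/3, 3/2, 8)
obs 11: x=0 → posterior Dirichlet(6, 7/5, 20/3, 3/2, 8)
obs 12: x=3 → posterior Dirichlet(6, 7/5, 20/3, 5/2, 8)

k = 2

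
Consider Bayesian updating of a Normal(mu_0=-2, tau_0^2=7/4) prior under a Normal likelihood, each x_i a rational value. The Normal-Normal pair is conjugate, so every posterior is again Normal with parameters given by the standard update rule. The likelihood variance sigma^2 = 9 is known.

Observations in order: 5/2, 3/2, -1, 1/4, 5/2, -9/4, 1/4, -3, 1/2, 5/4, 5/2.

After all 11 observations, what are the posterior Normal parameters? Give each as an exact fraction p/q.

mu_0=-37/113, tau_0^2=63/113

obs 1: x=5/2 → posterior Normal(-109/86, 63/43)
obs 2: x=3/2 → posterior Normal(-22/25, 63/50)
obs 3: x=-1 → posterior Normal(-17/19, 21/19)
obs 4: x=1/4 → posterior Normal(-197/256, 63/64)
obs 5: x=5/2 → posterior Normal(-127/284, 63/71)
obs 6: x=-9/4 → posterior Normal(-95/156, 21/26)
obs 7: x=1/4 → posterior Normal(-183/340, 63/85)
obs 8: x=-3 → posterior Normal(-267/368, 63/92)
obs 9: x=1/2 → posterior Normal(-23/36, 7/11)
obs 10: x=5/4 → posterior Normal(-109/212, 63/106)
obs 11: x=5/2 → posterior Normal(-37/113, 63/113)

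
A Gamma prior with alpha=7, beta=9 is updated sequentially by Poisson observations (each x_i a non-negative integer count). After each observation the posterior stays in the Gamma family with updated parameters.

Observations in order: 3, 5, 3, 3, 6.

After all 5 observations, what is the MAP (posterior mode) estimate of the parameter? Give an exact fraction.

13/7

obs 1: x=3 → posterior Gamma(10, 10)
obs 2: x=5 → posterior Gamma(15, 11)
obs 3: x=3 → posterior Gamma(18, 12)
obs 4: x=3 → posterior Gamma(21, 13)
obs 5: x=6 → posterior Gamma(27, 14)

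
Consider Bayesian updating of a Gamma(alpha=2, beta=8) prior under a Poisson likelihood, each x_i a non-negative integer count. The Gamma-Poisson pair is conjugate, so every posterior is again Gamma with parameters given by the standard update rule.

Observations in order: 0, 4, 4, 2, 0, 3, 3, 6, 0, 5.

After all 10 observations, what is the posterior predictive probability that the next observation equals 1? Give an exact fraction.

73333201590510937239889873809463836672/230466617897195215045509519405933293401

obs 1: x=0 → posterior Gamma(2, 9)
obs 2: x=4 → posterior Gamma(6, 10)
obs 3: x=4 → posterior Gamma(10, 11)
obs 4: x=2 → posterior Gamma(12, 12)
obs 5: x=0 → posterior Gamma(12, 13)
obs 6: x=3 → posterior Gamma(15, 14)
obs 7: x=3 → posterior Gamma(18, 15)
obs 8: x=6 → posterior Gamma(24, 16)
obs 9: x=0 → posterior Gamma(24, 17)
obs 10: x=5 → posterior Gamma(29, 18)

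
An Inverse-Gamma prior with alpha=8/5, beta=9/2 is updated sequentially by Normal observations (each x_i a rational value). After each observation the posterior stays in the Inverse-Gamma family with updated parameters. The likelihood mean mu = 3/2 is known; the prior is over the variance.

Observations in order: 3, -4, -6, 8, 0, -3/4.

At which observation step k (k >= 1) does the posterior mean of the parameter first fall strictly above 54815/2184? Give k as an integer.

k = 4

obs 1: x=3 → posterior Inverse-Gamma(21/10, 45/8)
obs 2: x=-4 → posterior Inverse-Gamma(13/5, 83/4)
obs 3: x=-6 → posterior Inverse-Gamma(31/10, 391/8)
obs 4: x=8 → posterior Inverse-Gamma(18/5, 70)
obs 5: x=0 → posterior Inverse-Gamma(41/10, 569/8)
obs 6: x=-3/4 → posterior Inverse-Gamma(23/5, 2357/32)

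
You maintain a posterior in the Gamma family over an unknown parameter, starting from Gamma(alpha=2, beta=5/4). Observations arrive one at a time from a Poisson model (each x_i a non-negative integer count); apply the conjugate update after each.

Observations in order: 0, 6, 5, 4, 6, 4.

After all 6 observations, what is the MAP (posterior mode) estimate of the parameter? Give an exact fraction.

obs 1: x=0 → posterior Gamma(2, 9/4)
obs 2: x=6 → posterior Gamma(8, 13/4)
obs 3: x=5 → posterior Gamma(13, 17/4)
obs 4: x=4 → posterior Gamma(17, 21/4)
obs 5: x=6 → posterior Gamma(23, 25/4)
obs 6: x=4 → posterior Gamma(27, 29/4)

104/29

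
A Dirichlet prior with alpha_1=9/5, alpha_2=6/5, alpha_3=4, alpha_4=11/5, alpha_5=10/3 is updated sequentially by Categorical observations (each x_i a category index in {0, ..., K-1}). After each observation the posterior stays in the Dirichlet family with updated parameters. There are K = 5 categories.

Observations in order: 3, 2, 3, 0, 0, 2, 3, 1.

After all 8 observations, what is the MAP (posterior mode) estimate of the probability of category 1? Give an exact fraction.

18/233

obs 1: x=3 → posterior Dirichlet(9/5, 6/5, 4, 16/5, 10/3)
obs 2: x=2 → posterior Dirichlet(9/5, 6/5, 5, 16/5, 10/3)
obs 3: x=3 → posterior Dirichlet(9/5, 6/5, 5, 21/5, 10/3)
obs 4: x=0 → posterior Dirichlet(14/5, 6/5, 5, 21/5, 10/3)
obs 5: x=0 → posterior Dirichlet(19/5, 6/5, 5, 21/5, 10/3)
obs 6: x=2 → posterior Dirichlet(19/5, 6/5, 6, 21/5, 10/3)
obs 7: x=3 → posterior Dirichlet(19/5, 6/5, 6, 26/5, 10/3)
obs 8: x=1 → posterior Dirichlet(19/5, 11/5, 6, 26/5, 10/3)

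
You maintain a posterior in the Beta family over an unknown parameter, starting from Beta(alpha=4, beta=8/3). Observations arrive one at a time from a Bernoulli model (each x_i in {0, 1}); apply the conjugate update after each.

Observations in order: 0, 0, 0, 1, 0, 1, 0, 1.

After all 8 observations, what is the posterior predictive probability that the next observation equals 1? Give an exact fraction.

21/44

obs 1: x=0 → posterior Beta(4, 11/3)
obs 2: x=0 → posterior Beta(4, 14/3)
obs 3: x=0 → posterior Beta(4, 17/3)
obs 4: x=1 → posterior Beta(5, 17/3)
obs 5: x=0 → posterior Beta(5, 20/3)
obs 6: x=1 → posterior Beta(6, 20/3)
obs 7: x=0 → posterior Beta(6, 23/3)
obs 8: x=1 → posterior Beta(7, 23/3)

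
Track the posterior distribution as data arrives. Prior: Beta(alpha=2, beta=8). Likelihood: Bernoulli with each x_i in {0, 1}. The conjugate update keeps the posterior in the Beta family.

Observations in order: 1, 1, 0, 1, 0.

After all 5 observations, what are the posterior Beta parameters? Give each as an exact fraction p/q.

alpha=5, beta=10

obs 1: x=1 → posterior Beta(3, 8)
obs 2: x=1 → posterior Beta(4, 8)
obs 3: x=0 → posterior Beta(4, 9)
obs 4: x=1 → posterior Beta(5, 9)
obs 5: x=0 → posterior Beta(5, 10)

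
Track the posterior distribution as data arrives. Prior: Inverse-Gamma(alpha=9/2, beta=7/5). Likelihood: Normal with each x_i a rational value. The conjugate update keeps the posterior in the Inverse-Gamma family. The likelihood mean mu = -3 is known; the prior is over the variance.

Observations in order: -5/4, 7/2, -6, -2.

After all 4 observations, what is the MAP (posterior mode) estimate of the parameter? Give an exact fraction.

obs 1: x=-5/4 → posterior Inverse-Gamma(5, 469/160)
obs 2: x=7/2 → posterior Inverse-Gamma(11/2, 3849/160)
obs 3: x=-6 → posterior Inverse-Gamma(6, 4569/160)
obs 4: x=-2 → posterior Inverse-Gamma(13/2, 4649/160)

4649/1200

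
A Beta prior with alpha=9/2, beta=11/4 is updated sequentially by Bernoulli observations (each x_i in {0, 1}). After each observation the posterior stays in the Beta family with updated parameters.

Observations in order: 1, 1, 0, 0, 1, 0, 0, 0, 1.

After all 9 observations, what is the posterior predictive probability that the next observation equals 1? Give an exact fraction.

obs 1: x=1 → posterior Beta(11/2, 11/4)
obs 2: x=1 → posterior Beta(13/2, 11/4)
obs 3: x=0 → posterior Beta(13/2, 15/4)
obs 4: x=0 → posterior Beta(13/2, 19/4)
obs 5: x=1 → posterior Beta(15/2, 19/4)
obs 6: x=0 → posterior Beta(15/2, 23/4)
obs 7: x=0 → posterior Beta(15/2, 27/4)
obs 8: x=0 → posterior Beta(15/2, 31/4)
obs 9: x=1 → posterior Beta(17/2, 31/4)

34/65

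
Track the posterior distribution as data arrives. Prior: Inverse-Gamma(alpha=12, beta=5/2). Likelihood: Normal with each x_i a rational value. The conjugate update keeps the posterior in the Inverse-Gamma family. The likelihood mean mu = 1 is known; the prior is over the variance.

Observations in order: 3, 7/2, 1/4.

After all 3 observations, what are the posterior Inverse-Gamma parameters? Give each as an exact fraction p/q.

alpha=27/2, beta=253/32

obs 1: x=3 → posterior Inverse-Gamma(25/2, 9/2)
obs 2: x=7/2 → posterior Inverse-Gamma(13, 61/8)
obs 3: x=1/4 → posterior Inverse-Gamma(27/2, 253/32)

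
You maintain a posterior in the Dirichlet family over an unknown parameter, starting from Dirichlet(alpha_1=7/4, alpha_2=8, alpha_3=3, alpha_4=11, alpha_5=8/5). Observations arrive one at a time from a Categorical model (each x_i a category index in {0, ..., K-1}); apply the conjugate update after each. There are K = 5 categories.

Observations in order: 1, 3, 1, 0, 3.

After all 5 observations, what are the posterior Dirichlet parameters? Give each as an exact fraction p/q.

obs 1: x=1 → posterior Dirichlet(7/4, 9, 3, 11, 8/5)
obs 2: x=3 → posterior Dirichlet(7/4, 9, 3, 12, 8/5)
obs 3: x=1 → posterior Dirichlet(7/4, 10, 3, 12, 8/5)
obs 4: x=0 → posterior Dirichlet(11/4, 10, 3, 12, 8/5)
obs 5: x=3 → posterior Dirichlet(11/4, 10, 3, 13, 8/5)

alpha_1=11/4, alpha_2=10, alpha_3=3, alpha_4=13, alpha_5=8/5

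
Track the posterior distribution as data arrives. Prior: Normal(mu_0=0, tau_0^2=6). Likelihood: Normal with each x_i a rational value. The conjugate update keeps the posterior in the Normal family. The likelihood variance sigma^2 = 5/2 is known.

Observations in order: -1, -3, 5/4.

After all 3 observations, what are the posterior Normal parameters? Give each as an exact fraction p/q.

obs 1: x=-1 → posterior Normal(-12/17, 30/17)
obs 2: x=-3 → posterior Normal(-48/29, 30/29)
obs 3: x=5/4 → posterior Normal(-33/41, 30/41)

mu_0=-33/41, tau_0^2=30/41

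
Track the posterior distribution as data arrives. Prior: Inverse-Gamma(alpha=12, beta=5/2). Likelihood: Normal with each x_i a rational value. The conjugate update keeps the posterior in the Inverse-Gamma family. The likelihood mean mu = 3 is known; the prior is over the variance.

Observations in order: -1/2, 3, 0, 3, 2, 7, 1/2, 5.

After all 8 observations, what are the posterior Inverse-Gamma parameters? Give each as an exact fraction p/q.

obs 1: x=-1/2 → posterior Inverse-Gamma(25/2, 69/8)
obs 2: x=3 → posterior Inverse-Gamma(13, 69/8)
obs 3: x=0 → posterior Inverse-Gamma(27/2, 105/8)
obs 4: x=3 → posterior Inverse-Gamma(14, 105/8)
obs 5: x=2 → posterior Inverse-Gamma(29/2, 109/8)
obs 6: x=7 → posterior Inverse-Gamma(15, 173/8)
obs 7: x=1/2 → posterior Inverse-Gamma(31/2, 99/4)
obs 8: x=5 → posterior Inverse-Gamma(16, 107/4)

alpha=16, beta=107/4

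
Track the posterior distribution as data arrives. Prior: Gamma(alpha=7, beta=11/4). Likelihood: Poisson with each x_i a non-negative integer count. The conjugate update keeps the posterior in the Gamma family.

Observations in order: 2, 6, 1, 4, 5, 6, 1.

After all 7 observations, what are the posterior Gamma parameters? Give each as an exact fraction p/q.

obs 1: x=2 → posterior Gamma(9, 15/4)
obs 2: x=6 → posterior Gamma(15, 19/4)
obs 3: x=1 → posterior Gamma(16, 23/4)
obs 4: x=4 → posterior Gamma(20, 27/4)
obs 5: x=5 → posterior Gamma(25, 31/4)
obs 6: x=6 → posterior Gamma(31, 35/4)
obs 7: x=1 → posterior Gamma(32, 39/4)

alpha=32, beta=39/4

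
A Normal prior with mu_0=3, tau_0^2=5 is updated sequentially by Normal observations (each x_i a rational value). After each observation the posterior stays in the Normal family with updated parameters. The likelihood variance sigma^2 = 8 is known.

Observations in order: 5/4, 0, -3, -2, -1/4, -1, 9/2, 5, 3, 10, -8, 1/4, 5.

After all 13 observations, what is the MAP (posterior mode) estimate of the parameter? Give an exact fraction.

obs 1: x=5/4 → posterior Normal(121/52, 40/13)
obs 2: x=0 → posterior Normal(121/72, 20/9)
obs 3: x=-3 → posterior Normal(61/92, 40/23)
obs 4: x=-2 → posterior Normal(3/16, 10/7)
obs 5: x=-1/4 → posterior Normal(4/33, 40/33)
obs 6: x=-1 → posterior Normal(-1/38, 20/19)
obs 7: x=9/2 → posterior Normal(1/2, 40/43)
obs 8: x=5 → posterior Normal(31/32, 5/6)
obs 9: x=3 → posterior Normal(123/106, 40/53)
obs 10: x=10 → posterior Normal(223/116, 20/29)
obs 11: x=-8 → posterior Normal(143/126, 40/63)
obs 12: x=1/4 → posterior Normal(291/272, 10/17)
obs 13: x=5 → posterior Normal(391/292, 40/73)

391/292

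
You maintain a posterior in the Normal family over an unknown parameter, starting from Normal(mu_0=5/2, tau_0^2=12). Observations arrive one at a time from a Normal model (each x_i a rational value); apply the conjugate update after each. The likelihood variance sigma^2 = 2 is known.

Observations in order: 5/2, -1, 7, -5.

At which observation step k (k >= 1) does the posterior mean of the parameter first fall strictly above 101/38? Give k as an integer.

obs 1: x=5/2 → posterior Normal(5/2, 12/7)
obs 2: x=-1 → posterior Normal(23/26, 12/13)
obs 3: x=7 → posterior Normal(107/38, 12/19)
obs 4: x=-5 → posterior Normal(47/50, 12/25)

k = 3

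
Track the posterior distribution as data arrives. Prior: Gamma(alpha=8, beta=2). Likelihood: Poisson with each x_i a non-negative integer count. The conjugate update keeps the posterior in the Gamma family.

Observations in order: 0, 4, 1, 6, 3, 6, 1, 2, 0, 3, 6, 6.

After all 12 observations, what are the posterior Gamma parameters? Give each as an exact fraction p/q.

obs 1: x=0 → posterior Gamma(8, 3)
obs 2: x=4 → posterior Gamma(12, 4)
obs 3: x=1 → posterior Gamma(13, 5)
obs 4: x=6 → posterior Gamma(19, 6)
obs 5: x=3 → posterior Gamma(22, 7)
obs 6: x=6 → posterior Gamma(28, 8)
obs 7: x=1 → posterior Gamma(29, 9)
obs 8: x=2 → posterior Gamma(31, 10)
obs 9: x=0 → posterior Gamma(31, 11)
obs 10: x=3 → posterior Gamma(34, 12)
obs 11: x=6 → posterior Gamma(40, 13)
obs 12: x=6 → posterior Gamma(46, 14)

alpha=46, beta=14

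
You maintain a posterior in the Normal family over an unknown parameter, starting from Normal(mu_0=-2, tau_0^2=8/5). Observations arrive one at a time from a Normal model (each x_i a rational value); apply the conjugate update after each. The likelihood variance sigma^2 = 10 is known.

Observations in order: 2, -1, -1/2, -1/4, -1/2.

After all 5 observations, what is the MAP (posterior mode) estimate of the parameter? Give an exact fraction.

obs 1: x=2 → posterior Normal(-42/29, 40/29)
obs 2: x=-1 → posterior Normal(-46/33, 40/33)
obs 3: x=-1/2 → posterior Normal(-48/37, 40/37)
obs 4: x=-1/4 → posterior Normal(-49/41, 40/41)
obs 5: x=-1/2 → posterior Normal(-17/15, 8/9)

-17/15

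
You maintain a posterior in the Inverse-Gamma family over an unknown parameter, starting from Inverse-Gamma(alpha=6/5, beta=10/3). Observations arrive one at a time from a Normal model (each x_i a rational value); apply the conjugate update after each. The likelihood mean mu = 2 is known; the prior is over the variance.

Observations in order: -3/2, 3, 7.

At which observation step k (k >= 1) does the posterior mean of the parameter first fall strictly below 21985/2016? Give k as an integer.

obs 1: x=-3/2 → posterior Inverse-Gamma(17/10, 227/24)
obs 2: x=3 → posterior Inverse-Gamma(11/5, 239/24)
obs 3: x=7 → posterior Inverse-Gamma(27/10, 539/24)

k = 2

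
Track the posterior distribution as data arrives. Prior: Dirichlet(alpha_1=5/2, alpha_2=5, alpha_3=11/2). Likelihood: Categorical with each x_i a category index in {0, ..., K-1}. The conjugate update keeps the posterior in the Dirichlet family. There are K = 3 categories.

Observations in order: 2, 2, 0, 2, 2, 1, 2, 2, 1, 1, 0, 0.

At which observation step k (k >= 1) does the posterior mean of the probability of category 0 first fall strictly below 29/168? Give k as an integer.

obs 1: x=2 → posterior Dirichlet(5/2, 5, 13/2)
obs 2: x=2 → posterior Dirichlet(5/2, 5, 15/2)
obs 3: x=0 → posterior Dirichlet(7/2, 5, 15/2)
obs 4: x=2 → posterior Dirichlet(7/2, 5, 17/2)
obs 5: x=2 → posterior Dirichlet(7/2, 5, 19/2)
obs 6: x=1 → posterior Dirichlet(7/2, 6, 19/2)
obs 7: x=2 → posterior Dirichlet(7/2, 6, 21/2)
obs 8: x=2 → posterior Dirichlet(7/2, 6, 23/2)
obs 9: x=1 → posterior Dirichlet(7/2, 7, 23/2)
obs 10: x=1 → posterior Dirichlet(7/2, 8, 23/2)
obs 11: x=0 → posterior Dirichlet(9/2, 8, 23/2)
obs 12: x=0 → posterior Dirichlet(11/2, 8, 23/2)

k = 2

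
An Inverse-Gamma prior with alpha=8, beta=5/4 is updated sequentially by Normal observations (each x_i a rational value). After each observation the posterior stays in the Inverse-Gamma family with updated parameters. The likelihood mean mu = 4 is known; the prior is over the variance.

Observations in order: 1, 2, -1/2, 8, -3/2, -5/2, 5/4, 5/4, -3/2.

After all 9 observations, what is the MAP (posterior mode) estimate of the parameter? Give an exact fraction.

obs 1: x=1 → posterior Inverse-Gamma(17/2, 23/4)
obs 2: x=2 → posterior Inverse-Gamma(9, 31/4)
obs 3: x=-1/2 → posterior Inverse-Gamma(19/2, 143/8)
obs 4: x=8 → posterior Inverse-Gamma(10, 207/8)
obs 5: x=-3/2 → posterior Inverse-Gamma(21/2, 41)
obs 6: x=-5/2 → posterior Inverse-Gamma(11, 497/8)
obs 7: x=5/4 → posterior Inverse-Gamma(23/2, 2109/32)
obs 8: x=5/4 → posterior Inverse-Gamma(12, 1115/16)
obs 9: x=-3/2 → posterior Inverse-Gamma(25/2, 1357/16)

1357/216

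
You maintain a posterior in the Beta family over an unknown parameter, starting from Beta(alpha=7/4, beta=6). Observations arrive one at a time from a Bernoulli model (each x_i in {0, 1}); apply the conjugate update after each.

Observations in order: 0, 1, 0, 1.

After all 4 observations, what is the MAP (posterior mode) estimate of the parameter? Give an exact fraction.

obs 1: x=0 → posterior Beta(7/4, 7)
obs 2: x=1 → posterior Beta(11/4, 7)
obs 3: x=0 → posterior Beta(11/4, 8)
obs 4: x=1 → posterior Beta(15/4, 8)

11/39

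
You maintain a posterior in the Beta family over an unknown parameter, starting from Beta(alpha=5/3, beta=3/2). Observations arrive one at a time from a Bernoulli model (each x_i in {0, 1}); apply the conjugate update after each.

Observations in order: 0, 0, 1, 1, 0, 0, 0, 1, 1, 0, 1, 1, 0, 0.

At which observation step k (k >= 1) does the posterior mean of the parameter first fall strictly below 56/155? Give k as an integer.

k = 2

obs 1: x=0 → posterior Beta(5/3, 5/2)
obs 2: x=0 → posterior Beta(5/3, 7/2)
obs 3: x=1 → posterior Beta(8/3, 7/2)
obs 4: x=1 → posterior Beta(11/3, 7/2)
obs 5: x=0 → posterior Beta(11/3, 9/2)
obs 6: x=0 → posterior Beta(11/3, 11/2)
obs 7: x=0 → posterior Beta(11/3, 13/2)
obs 8: x=1 → posterior Beta(14/3, 13/2)
obs 9: x=1 → posterior Beta(17/3, 13/2)
obs 10: x=0 → posterior Beta(17/3, 15/2)
obs 11: x=1 → posterior Beta(20/3, 15/2)
obs 12: x=1 → posterior Beta(23/3, 15/2)
obs 13: x=0 → posterior Beta(23/3, 17/2)
obs 14: x=0 → posterior Beta(23/3, 19/2)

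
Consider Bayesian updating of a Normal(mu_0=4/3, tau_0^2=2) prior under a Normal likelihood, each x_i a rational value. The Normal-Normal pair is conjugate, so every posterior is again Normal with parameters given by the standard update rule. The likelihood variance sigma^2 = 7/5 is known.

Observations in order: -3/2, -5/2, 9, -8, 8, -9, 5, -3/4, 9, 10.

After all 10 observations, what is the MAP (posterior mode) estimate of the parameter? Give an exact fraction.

obs 1: x=-3/2 → posterior Normal(-1/3, 14/17)
obs 2: x=-5/2 → posterior Normal(-92/81, 14/27)
obs 3: x=9 → posterior Normal(178/111, 14/37)
obs 4: x=-8 → posterior Normal(-62/141, 14/47)
obs 5: x=8 → posterior Normal(178/171, 14/57)
obs 6: x=-9 → posterior Normal(-92/201, 14/67)
obs 7: x=5 → posterior Normal(58/231, 2/11)
obs 8: x=-3/4 → posterior Normal(71/522, 14/87)
obs 9: x=9 → posterior Normal(611/582, 14/97)
obs 10: x=10 → posterior Normal(1211/642, 14/107)

1211/642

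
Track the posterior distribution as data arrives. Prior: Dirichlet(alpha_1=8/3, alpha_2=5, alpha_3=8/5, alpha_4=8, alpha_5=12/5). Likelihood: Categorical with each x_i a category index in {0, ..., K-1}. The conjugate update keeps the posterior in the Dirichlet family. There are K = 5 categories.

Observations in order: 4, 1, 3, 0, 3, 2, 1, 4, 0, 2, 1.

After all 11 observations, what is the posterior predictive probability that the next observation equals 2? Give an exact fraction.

27/230

obs 1: x=4 → posterior Dirichlet(8/3, 5, 8/5, 8, 17/5)
obs 2: x=1 → posterior Dirichlet(8/3, 6, 8/5, 8, 17/5)
obs 3: x=3 → posterior Dirichlet(8/3, 6, 8/5, 9, 17/5)
obs 4: x=0 → posterior Dirichlet(11/3, 6, 8/5, 9, 17/5)
obs 5: x=3 → posterior Dirichlet(11/3, 6, 8/5, 10, 17/5)
obs 6: x=2 → posterior Dirichlet(11/3, 6, 13/5, 10, 17/5)
obs 7: x=1 → posterior Dirichlet(11/3, 7, 13/5, 10, 17/5)
obs 8: x=4 → posterior Dirichlet(11/3, 7, 13/5, 10, 22/5)
obs 9: x=0 → posterior Dirichlet(14/3, 7, 13/5, 10, 22/5)
obs 10: x=2 → posterior Dirichlet(14/3, 7, 18/5, 10, 22/5)
obs 11: x=1 → posterior Dirichlet(14/3, 8, 18/5, 10, 22/5)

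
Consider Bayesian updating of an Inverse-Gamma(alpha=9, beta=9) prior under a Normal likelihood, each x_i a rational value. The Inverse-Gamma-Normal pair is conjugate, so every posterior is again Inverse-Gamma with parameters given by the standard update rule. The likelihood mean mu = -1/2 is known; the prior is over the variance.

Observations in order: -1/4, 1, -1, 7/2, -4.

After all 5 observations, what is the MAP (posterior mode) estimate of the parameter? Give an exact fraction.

781/400

obs 1: x=-1/4 → posterior Inverse-Gamma(19/2, 289/32)
obs 2: x=1 → posterior Inverse-Gamma(10, 325/32)
obs 3: x=-1 → posterior Inverse-Gamma(21/2, 329/32)
obs 4: x=7/2 → posterior Inverse-Gamma(11, 585/32)
obs 5: x=-4 → posterior Inverse-Gamma(23/2, 781/32)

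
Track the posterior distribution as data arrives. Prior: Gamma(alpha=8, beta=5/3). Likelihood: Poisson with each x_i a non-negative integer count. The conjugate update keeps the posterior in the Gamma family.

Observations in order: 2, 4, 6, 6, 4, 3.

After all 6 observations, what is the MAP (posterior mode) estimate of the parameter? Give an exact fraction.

96/23

obs 1: x=2 → posterior Gamma(10, 8/3)
obs 2: x=4 → posterior Gamma(14, 11/3)
obs 3: x=6 → posterior Gamma(20, 14/3)
obs 4: x=6 → posterior Gamma(26, 17/3)
obs 5: x=4 → posterior Gamma(30, 20/3)
obs 6: x=3 → posterior Gamma(33, 23/3)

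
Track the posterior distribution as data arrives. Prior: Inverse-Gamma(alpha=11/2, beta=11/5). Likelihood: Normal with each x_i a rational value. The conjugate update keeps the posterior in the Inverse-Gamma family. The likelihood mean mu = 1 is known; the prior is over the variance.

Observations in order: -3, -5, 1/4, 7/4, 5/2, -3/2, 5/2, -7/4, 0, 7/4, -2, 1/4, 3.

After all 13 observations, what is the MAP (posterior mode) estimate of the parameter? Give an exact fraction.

7277/2080

obs 1: x=-3 → posterior Inverse-Gamma(6, 51/5)
obs 2: x=-5 → posterior Inverse-Gamma(13/2, 141/5)
obs 3: x=1/4 → posterior Inverse-Gamma(7, 4557/160)
obs 4: x=7/4 → posterior Inverse-Gamma(15/2, 2301/80)
obs 5: x=5/2 → posterior Inverse-Gamma(8, 2391/80)
obs 6: x=-3/2 → posterior Inverse-Gamma(17/2, 2641/80)
obs 7: x=5/2 → posterior Inverse-Gamma(9, 2731/80)
obs 8: x=-7/4 → posterior Inverse-Gamma(19/2, 6067/160)
obs 9: x=0 → posterior Inverse-Gamma(10, 6147/160)
obs 10: x=7/4 → posterior Inverse-Gamma(21/2, 387/10)
obs 11: x=-2 → posterior Inverse-Gamma(11, 216/5)
obs 12: x=1/4 → posterior Inverse-Gamma(23/2, 6957/160)
obs 13: x=3 → posterior Inverse-Gamma(12, 7277/160)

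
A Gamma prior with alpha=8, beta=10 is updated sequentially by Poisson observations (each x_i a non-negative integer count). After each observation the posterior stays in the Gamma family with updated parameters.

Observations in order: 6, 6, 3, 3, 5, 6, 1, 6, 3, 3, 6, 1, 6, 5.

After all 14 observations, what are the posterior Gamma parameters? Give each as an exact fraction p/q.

obs 1: x=6 → posterior Gamma(14, 11)
obs 2: x=6 → posterior Gamma(20, 12)
obs 3: x=3 → posterior Gamma(23, 13)
obs 4: x=3 → posterior Gamma(26, 14)
obs 5: x=5 → posterior Gamma(31, 15)
obs 6: x=6 → posterior Gamma(37, 16)
obs 7: x=1 → posterior Gamma(38, 17)
obs 8: x=6 → posterior Gamma(44, 18)
obs 9: x=3 → posterior Gamma(47, 19)
obs 10: x=3 → posterior Gamma(50, 20)
obs 11: x=6 → posterior Gamma(56, 21)
obs 12: x=1 → posterior Gamma(57, 22)
obs 13: x=6 → posterior Gamma(63, 23)
obs 14: x=5 → posterior Gamma(68, 24)

alpha=68, beta=24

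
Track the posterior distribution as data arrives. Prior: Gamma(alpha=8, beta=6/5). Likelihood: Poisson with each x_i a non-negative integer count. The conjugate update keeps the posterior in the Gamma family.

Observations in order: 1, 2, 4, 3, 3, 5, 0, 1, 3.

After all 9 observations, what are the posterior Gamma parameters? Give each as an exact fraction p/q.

alpha=30, beta=51/5

obs 1: x=1 → posterior Gamma(9, 11/5)
obs 2: x=2 → posterior Gamma(11, 16/5)
obs 3: x=4 → posterior Gamma(15, 21/5)
obs 4: x=3 → posterior Gamma(18, 26/5)
obs 5: x=3 → posterior Gamma(21, 31/5)
obs 6: x=5 → posterior Gamma(26, 36/5)
obs 7: x=0 → posterior Gamma(26, 41/5)
obs 8: x=1 → posterior Gamma(27, 46/5)
obs 9: x=3 → posterior Gamma(30, 51/5)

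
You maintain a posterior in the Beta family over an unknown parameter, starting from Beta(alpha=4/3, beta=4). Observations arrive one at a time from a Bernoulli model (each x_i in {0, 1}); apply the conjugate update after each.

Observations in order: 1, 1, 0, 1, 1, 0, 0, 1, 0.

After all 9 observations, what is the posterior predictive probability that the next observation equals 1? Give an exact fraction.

19/43

obs 1: x=1 → posterior Beta(7/3, 4)
obs 2: x=1 → posterior Beta(10/3, 4)
obs 3: x=0 → posterior Beta(10/3, 5)
obs 4: x=1 → posterior Beta(13/3, 5)
obs 5: x=1 → posterior Beta(16/3, 5)
obs 6: x=0 → posterior Beta(16/3, 6)
obs 7: x=0 → posterior Beta(16/3, 7)
obs 8: x=1 → posterior Beta(19/3, 7)
obs 9: x=0 → posterior Beta(19/3, 8)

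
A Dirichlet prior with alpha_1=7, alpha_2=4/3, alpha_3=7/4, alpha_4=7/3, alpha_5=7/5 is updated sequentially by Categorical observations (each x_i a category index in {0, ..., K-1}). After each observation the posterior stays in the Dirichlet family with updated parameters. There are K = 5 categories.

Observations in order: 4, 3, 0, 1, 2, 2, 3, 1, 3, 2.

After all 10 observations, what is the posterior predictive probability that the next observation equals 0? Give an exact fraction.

obs 1: x=4 → posterior Dirichlet(7, 4/3, 7/4, 7/3, 12/5)
obs 2: x=3 → posterior Dirichlet(7, 4/3, 7/4, 10/3, 12/5)
obs 3: x=0 → posterior Dirichlet(8, 4/3, 7/4, 10/3, 12/5)
obs 4: x=1 → posterior Dirichlet(8, 7/3, 7/4, 10/3, 12/5)
obs 5: x=2 → posterior Dirichlet(8, 7/3, 11/4, 10/3, 12/5)
obs 6: x=2 → posterior Dirichlet(8, 7/3, 15/4, 10/3, 12/5)
obs 7: x=3 → posterior Dirichlet(8, 7/3, 15/4, 13/3, 12/5)
obs 8: x=1 → posterior Dirichlet(8, 10/3, 15/4, 13/3, 12/5)
obs 9: x=3 → posterior Dirichlet(8, 10/3, 15/4, 16/3, 12/5)
obs 10: x=2 → posterior Dirichlet(8, 10/3, 19/4, 16/3, 12/5)

480/1429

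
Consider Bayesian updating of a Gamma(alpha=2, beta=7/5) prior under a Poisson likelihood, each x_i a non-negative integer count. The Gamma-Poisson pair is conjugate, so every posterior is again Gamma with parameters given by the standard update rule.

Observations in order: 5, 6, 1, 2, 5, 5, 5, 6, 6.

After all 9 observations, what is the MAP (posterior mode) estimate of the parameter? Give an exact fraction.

105/26

obs 1: x=5 → posterior Gamma(7, 12/5)
obs 2: x=6 → posterior Gamma(13, 17/5)
obs 3: x=1 → posterior Gamma(14, 22/5)
obs 4: x=2 → posterior Gamma(16, 27/5)
obs 5: x=5 → posterior Gamma(21, 32/5)
obs 6: x=5 → posterior Gamma(26, 37/5)
obs 7: x=5 → posterior Gamma(31, 42/5)
obs 8: x=6 → posterior Gamma(37, 47/5)
obs 9: x=6 → posterior Gamma(43, 52/5)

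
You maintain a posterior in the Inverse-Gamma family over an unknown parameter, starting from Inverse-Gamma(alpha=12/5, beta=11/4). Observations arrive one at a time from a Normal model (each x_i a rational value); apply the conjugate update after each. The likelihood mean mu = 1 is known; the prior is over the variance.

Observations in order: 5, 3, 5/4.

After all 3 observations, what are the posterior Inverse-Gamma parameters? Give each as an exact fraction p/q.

obs 1: x=5 → posterior Inverse-Gamma(29/10, 43/4)
obs 2: x=3 → posterior Inverse-Gamma(17/5, 51/4)
obs 3: x=5/4 → posterior Inverse-Gamma(39/10, 409/32)

alpha=39/10, beta=409/32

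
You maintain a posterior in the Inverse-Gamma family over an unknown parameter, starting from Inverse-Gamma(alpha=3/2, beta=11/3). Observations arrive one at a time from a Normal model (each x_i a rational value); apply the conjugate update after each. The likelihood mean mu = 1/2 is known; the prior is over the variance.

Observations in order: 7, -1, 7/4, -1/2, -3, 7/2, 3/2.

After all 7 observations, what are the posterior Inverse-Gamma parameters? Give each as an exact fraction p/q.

obs 1: x=7 → posterior Inverse-Gamma(2, 595/24)
obs 2: x=-1 → posterior Inverse-Gamma(5/2, 311/12)
obs 3: x=7/4 → posterior Inverse-Gamma(3, 2563/96)
obs 4: x=-1/2 → posterior Inverse-Gamma(7/2, 2611/96)
obs 5: x=-3 → posterior Inverse-Gamma(4, 3199/96)
obs 6: x=7/2 → posterior Inverse-Gamma(9/2, 3631/96)
obs 7: x=3/2 → posterior Inverse-Gamma(5, 3679/96)

alpha=5, beta=3679/96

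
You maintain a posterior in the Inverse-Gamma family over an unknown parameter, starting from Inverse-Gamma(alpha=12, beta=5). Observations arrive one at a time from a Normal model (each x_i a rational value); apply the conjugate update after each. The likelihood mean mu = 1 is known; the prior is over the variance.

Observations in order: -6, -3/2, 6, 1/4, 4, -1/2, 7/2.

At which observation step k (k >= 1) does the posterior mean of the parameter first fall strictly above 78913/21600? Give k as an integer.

k = 5

obs 1: x=-6 → posterior Inverse-Gamma(25/2, 59/2)
obs 2: x=-3/2 → posterior Inverse-Gamma(13, 261/8)
obs 3: x=6 → posterior Inverse-Gamma(27/2, 361/8)
obs 4: x=1/4 → posterior Inverse-Gamma(14, 1453/32)
obs 5: x=4 → posterior Inverse-Gamma(29/2, 1597/32)
obs 6: x=-1/2 → posterior Inverse-Gamma(15, 1633/32)
obs 7: x=7/2 → posterior Inverse-Gamma(31/2, 1733/32)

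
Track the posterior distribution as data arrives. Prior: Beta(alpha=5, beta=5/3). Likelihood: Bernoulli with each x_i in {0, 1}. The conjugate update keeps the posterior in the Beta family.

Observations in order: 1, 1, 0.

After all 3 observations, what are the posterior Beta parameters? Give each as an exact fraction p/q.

alpha=7, beta=8/3

obs 1: x=1 → posterior Beta(6, 5/3)
obs 2: x=1 → posterior Beta(7, 5/3)
obs 3: x=0 → posterior Beta(7, 8/3)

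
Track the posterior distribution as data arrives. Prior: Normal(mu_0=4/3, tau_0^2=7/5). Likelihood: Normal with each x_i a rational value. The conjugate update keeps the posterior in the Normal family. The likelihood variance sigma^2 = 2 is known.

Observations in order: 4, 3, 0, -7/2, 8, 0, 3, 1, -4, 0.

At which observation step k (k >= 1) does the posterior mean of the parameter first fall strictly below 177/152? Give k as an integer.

k = 4

obs 1: x=4 → posterior Normal(124/51, 14/17)
obs 2: x=3 → posterior Normal(187/72, 7/12)
obs 3: x=0 → posterior Normal(187/93, 14/31)
obs 4: x=-7/2 → posterior Normal(227/228, 7/19)
obs 5: x=8 → posterior Normal(563/270, 14/45)
obs 6: x=0 → posterior Normal(563/312, 7/26)
obs 7: x=3 → posterior Normal(689/354, 14/59)
obs 8: x=1 → posterior Normal(731/396, 7/33)
obs 9: x=-4 → posterior Normal(563/438, 14/73)
obs 10: x=0 → posterior Normal(563/480, 7/40)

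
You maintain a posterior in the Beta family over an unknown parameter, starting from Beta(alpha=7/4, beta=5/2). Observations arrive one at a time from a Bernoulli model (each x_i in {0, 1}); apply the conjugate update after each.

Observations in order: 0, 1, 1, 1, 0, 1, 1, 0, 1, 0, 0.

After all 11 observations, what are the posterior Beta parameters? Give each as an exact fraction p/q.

alpha=31/4, beta=15/2

obs 1: x=0 → posterior Beta(7/4, 7/2)
obs 2: x=1 → posterior Beta(11/4, 7/2)
obs 3: x=1 → posterior Beta(15/4, 7/2)
obs 4: x=1 → posterior Beta(19/4, 7/2)
obs 5: x=0 → posterior Beta(19/4, 9/2)
obs 6: x=1 → posterior Beta(23/4, 9/2)
obs 7: x=1 → posterior Beta(27/4, 9/2)
obs 8: x=0 → posterior Beta(27/4, 11/2)
obs 9: x=1 → posterior Beta(31/4, 11/2)
obs 10: x=0 → posterior Beta(31/4, 13/2)
obs 11: x=0 → posterior Beta(31/4, 15/2)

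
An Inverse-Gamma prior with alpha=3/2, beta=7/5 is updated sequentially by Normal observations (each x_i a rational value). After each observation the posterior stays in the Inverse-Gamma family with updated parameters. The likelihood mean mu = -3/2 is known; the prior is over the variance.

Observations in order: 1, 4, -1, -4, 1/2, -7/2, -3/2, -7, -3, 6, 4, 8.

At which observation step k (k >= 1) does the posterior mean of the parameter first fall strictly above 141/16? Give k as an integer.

k = 2

obs 1: x=1 → posterior Inverse-Gamma(2, 181/40)
obs 2: x=4 → posterior Inverse-Gamma(5/2, 393/20)
obs 3: x=-1 → posterior Inverse-Gamma(3, 791/40)
obs 4: x=-4 → posterior Inverse-Gamma(7/2, 229/10)
obs 5: x=1/2 → posterior Inverse-Gamma(4, 249/10)
obs 6: x=-7/2 → posterior Inverse-Gamma(9/2, 269/10)
obs 7: x=-3/2 → posterior Inverse-Gamma(5, 269/10)
obs 8: x=-7 → posterior Inverse-Gamma(11/2, 1681/40)
obs 9: x=-3 → posterior Inverse-Gamma(6, 863/20)
obs 10: x=6 → posterior Inverse-Gamma(13/2, 2851/40)
obs 11: x=4 → posterior Inverse-Gamma(7, 432/5)
obs 12: x=8 → posterior Inverse-Gamma(15/2, 5261/40)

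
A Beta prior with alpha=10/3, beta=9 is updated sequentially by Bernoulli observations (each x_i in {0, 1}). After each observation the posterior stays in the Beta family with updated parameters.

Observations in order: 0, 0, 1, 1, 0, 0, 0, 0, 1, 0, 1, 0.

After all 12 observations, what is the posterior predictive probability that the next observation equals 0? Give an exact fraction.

obs 1: x=0 → posterior Beta(10/3, 10)
obs 2: x=0 → posterior Beta(10/3, 11)
obs 3: x=1 → posterior Beta(13/3, 11)
obs 4: x=1 → posterior Beta(16/3, 11)
obs 5: x=0 → posterior Beta(16/3, 12)
obs 6: x=0 → posterior Beta(16/3, 13)
obs 7: x=0 → posterior Beta(16/3, 14)
obs 8: x=0 → posterior Beta(16/3, 15)
obs 9: x=1 → posterior Beta(19/3, 15)
obs 10: x=0 → posterior Beta(19/3, 16)
obs 11: x=1 → posterior Beta(22/3, 16)
obs 12: x=0 → posterior Beta(22/3, 17)

51/73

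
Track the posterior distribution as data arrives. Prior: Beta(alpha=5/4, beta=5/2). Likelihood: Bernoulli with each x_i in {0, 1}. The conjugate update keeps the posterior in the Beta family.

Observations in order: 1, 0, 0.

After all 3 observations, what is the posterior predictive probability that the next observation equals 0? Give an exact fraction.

2/3

obs 1: x=1 → posterior Beta(9/4, 5/2)
obs 2: x=0 → posterior Beta(9/4, 7/2)
obs 3: x=0 → posterior Beta(9/4, 9/2)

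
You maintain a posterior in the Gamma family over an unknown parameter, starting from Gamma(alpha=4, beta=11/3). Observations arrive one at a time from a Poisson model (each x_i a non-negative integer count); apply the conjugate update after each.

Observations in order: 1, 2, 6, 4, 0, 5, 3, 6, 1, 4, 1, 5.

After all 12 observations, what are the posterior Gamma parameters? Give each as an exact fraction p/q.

alpha=42, beta=47/3

obs 1: x=1 → posterior Gamma(5, 14/3)
obs 2: x=2 → posterior Gamma(7, 17/3)
obs 3: x=6 → posterior Gamma(13, 20/3)
obs 4: x=4 → posterior Gamma(17, 23/3)
obs 5: x=0 → posterior Gamma(17, 26/3)
obs 6: x=5 → posterior Gamma(22, 29/3)
obs 7: x=3 → posterior Gamma(25, 32/3)
obs 8: x=6 → posterior Gamma(31, 35/3)
obs 9: x=1 → posterior Gamma(32, 38/3)
obs 10: x=4 → posterior Gamma(36, 41/3)
obs 11: x=1 → posterior Gamma(37, 44/3)
obs 12: x=5 → posterior Gamma(42, 47/3)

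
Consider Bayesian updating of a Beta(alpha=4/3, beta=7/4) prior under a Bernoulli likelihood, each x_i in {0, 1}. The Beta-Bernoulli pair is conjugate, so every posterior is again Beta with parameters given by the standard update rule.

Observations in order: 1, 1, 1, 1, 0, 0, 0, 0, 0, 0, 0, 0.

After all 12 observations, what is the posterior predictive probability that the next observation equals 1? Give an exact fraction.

64/181

obs 1: x=1 → posterior Beta(7/3, 7/4)
obs 2: x=1 → posterior Beta(10/3, 7/4)
obs 3: x=1 → posterior Beta(13/3, 7/4)
obs 4: x=1 → posterior Beta(16/3, 7/4)
obs 5: x=0 → posterior Beta(16/3, 11/4)
obs 6: x=0 → posterior Beta(16/3, 15/4)
obs 7: x=0 → posterior Beta(16/3, 19/4)
obs 8: x=0 → posterior Beta(16/3, 23/4)
obs 9: x=0 → posterior Beta(16/3, 27/4)
obs 10: x=0 → posterior Beta(16/3, 31/4)
obs 11: x=0 → posterior Beta(16/3, 35/4)
obs 12: x=0 → posterior Beta(16/3, 39/4)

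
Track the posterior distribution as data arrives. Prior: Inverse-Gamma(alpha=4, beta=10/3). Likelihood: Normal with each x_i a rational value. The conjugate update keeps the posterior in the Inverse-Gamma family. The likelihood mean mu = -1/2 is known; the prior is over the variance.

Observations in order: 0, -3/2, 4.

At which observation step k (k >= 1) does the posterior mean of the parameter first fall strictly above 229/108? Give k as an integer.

obs 1: x=0 → posterior Inverse-Gamma(9/2, 83/24)
obs 2: x=-3/2 → posterior Inverse-Gamma(5, 95/24)
obs 3: x=4 → posterior Inverse-Gamma(11/2, 169/12)

k = 3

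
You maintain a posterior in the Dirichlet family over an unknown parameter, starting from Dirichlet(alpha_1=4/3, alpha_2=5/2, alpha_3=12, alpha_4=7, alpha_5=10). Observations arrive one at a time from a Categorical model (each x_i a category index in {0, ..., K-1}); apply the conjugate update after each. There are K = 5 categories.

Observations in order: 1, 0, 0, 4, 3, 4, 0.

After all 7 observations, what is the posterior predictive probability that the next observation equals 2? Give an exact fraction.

72/239

obs 1: x=1 → posterior Dirichlet(4/3, 7/2, 12, 7, 10)
obs 2: x=0 → posterior Dirichlet(7/3, 7/2, 12, 7, 10)
obs 3: x=0 → posterior Dirichlet(10/3, 7/2, 12, 7, 10)
obs 4: x=4 → posterior Dirichlet(10/3, 7/2, 12, 7, 11)
obs 5: x=3 → posterior Dirichlet(10/3, 7/2, 12, 8, 11)
obs 6: x=4 → posterior Dirichlet(10/3, 7/2, 12, 8, 12)
obs 7: x=0 → posterior Dirichlet(13/3, 7/2, 12, 8, 12)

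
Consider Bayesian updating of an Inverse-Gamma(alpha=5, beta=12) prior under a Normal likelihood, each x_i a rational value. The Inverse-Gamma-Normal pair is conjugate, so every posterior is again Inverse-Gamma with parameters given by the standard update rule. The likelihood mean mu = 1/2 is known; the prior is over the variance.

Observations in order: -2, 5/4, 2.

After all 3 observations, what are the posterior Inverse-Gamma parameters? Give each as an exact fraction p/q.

alpha=13/2, beta=529/32

obs 1: x=-2 → posterior Inverse-Gamma(11/2, 121/8)
obs 2: x=5/4 → posterior Inverse-Gamma(6, 493/32)
obs 3: x=2 → posterior Inverse-Gamma(13/2, 529/32)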